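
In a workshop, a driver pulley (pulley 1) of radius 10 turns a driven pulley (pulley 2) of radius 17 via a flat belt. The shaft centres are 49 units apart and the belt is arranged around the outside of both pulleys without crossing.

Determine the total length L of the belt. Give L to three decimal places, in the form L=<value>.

open belt: β = asin((r2−r1)/C) = asin(7/49) = 8.2132°
wrap1 = π − 2β = 163.5736°
wrap2 = π + 2β = 196.4264°
tangent length = C·cosβ = 48.4974
L = r1·wrap1 + r2·wrap2 + 2·C·cosβ = 10·2.8549 + 17·3.4283 + 2·48.4974 = 183.8247

L=183.825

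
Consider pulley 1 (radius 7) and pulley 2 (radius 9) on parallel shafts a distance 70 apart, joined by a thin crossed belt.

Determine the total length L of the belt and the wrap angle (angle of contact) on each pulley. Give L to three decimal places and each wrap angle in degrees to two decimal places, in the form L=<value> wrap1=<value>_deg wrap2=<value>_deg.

L=193.939 wrap1=206.43_deg wrap2=206.43_deg

crossed belt: β = asin((r1+r2)/C) = asin(16/70) = 13.2130°
wrap1 = wrap2 = π + 2β = 206.4260°
tangent length = C·cosβ = 68.1469
L = (r1+r2)·wrap + 2·C·cosβ = 16·3.6028 + 2·68.1469 = 193.9388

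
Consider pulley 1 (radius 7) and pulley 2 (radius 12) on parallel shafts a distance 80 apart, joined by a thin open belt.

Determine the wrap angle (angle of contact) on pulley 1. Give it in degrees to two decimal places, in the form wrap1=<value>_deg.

open belt: β = asin((r2−r1)/C) = asin(5/80) = 3.5833°
wrap1 = π − 2β = 172.8334°
wrap2 = π + 2β = 187.1666°

wrap1=172.83_deg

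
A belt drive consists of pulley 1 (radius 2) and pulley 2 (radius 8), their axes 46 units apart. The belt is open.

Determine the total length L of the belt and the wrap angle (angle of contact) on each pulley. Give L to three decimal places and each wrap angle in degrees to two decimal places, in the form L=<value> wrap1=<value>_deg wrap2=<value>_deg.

open belt: β = asin((r2−r1)/C) = asin(6/46) = 7.4947°
wrap1 = π − 2β = 165.0106°
wrap2 = π + 2β = 194.9894°
tangent length = C·cosβ = 45.6070
L = r1·wrap1 + r2·wrap2 + 2·C·cosβ = 2·2.8800 + 8·3.4032 + 2·45.6070 = 124.1997

L=124.200 wrap1=165.01_deg wrap2=194.99_deg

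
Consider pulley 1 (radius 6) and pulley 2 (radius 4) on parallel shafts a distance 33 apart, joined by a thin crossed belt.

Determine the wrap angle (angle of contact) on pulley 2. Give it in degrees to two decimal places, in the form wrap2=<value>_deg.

wrap2=215.28_deg

crossed belt: β = asin((r1+r2)/C) = asin(10/33) = 17.6397°
wrap1 = wrap2 = π + 2β = 215.2794°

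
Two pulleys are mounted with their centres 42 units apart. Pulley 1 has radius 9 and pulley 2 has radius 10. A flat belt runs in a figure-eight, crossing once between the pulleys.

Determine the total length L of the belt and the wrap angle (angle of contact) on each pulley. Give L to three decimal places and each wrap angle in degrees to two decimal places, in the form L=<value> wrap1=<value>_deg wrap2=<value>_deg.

L=152.442 wrap1=233.79_deg wrap2=233.79_deg

crossed belt: β = asin((r1+r2)/C) = asin(19/42) = 26.8965°
wrap1 = wrap2 = π + 2β = 233.7931°
tangent length = C·cosβ = 37.4566
L = (r1+r2)·wrap + 2·C·cosβ = 19·4.0805 + 2·37.4566 = 152.4420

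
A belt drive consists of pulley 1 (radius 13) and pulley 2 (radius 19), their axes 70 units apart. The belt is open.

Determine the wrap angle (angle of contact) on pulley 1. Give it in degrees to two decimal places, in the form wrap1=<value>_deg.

wrap1=170.17_deg

open belt: β = asin((r2−r1)/C) = asin(6/70) = 4.9171°
wrap1 = π − 2β = 170.1658°
wrap2 = π + 2β = 189.8342°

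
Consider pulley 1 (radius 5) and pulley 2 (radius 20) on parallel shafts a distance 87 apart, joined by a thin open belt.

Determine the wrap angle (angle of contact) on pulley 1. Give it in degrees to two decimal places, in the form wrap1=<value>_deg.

open belt: β = asin((r2−r1)/C) = asin(15/87) = 9.9282°
wrap1 = π − 2β = 160.1436°
wrap2 = π + 2β = 199.8564°

wrap1=160.14_deg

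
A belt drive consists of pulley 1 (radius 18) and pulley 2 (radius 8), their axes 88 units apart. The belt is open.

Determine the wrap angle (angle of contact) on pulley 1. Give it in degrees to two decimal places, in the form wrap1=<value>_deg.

wrap1=193.05_deg

open belt: β = asin((r2−r1)/C) = asin(-10/88) = -6.5250°
wrap1 = π − 2β = 193.0500°
wrap2 = π + 2β = 166.9500°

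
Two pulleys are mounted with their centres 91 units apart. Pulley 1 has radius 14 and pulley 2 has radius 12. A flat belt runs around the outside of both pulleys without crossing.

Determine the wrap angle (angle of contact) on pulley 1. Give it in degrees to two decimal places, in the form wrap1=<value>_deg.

open belt: β = asin((r2−r1)/C) = asin(-2/91) = -1.2593°
wrap1 = π − 2β = 182.5187°
wrap2 = π + 2β = 177.4813°

wrap1=182.52_deg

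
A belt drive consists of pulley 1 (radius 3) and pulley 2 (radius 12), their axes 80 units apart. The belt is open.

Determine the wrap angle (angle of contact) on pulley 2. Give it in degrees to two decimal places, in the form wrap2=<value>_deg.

open belt: β = asin((r2−r1)/C) = asin(9/80) = 6.4594°
wrap1 = π − 2β = 167.0811°
wrap2 = π + 2β = 192.9189°

wrap2=192.92_deg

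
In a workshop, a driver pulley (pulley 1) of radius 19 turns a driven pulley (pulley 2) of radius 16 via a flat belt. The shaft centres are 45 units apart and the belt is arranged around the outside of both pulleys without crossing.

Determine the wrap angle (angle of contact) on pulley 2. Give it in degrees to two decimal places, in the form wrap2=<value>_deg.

wrap2=172.35_deg

open belt: β = asin((r2−r1)/C) = asin(-3/45) = -3.8226°
wrap1 = π − 2β = 187.6451°
wrap2 = π + 2β = 172.3549°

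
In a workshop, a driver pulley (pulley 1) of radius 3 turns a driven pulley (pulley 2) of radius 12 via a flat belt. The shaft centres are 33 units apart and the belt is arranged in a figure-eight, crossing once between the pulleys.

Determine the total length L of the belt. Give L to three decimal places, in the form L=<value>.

crossed belt: β = asin((r1+r2)/C) = asin(15/33) = 27.0357°
wrap1 = wrap2 = π + 2β = 234.0714°
tangent length = C·cosβ = 29.3939
L = (r1+r2)·wrap + 2·C·cosβ = 15·4.0853 + 2·29.3939 = 120.0675

L=120.067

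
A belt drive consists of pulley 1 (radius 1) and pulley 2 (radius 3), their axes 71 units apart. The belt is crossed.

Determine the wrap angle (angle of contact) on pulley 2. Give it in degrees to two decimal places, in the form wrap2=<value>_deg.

crossed belt: β = asin((r1+r2)/C) = asin(4/71) = 3.2296°
wrap1 = wrap2 = π + 2β = 186.4593°

wrap2=186.46_deg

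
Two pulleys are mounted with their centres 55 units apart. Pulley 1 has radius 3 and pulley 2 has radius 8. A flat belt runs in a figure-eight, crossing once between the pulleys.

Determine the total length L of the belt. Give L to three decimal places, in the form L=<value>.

L=146.765

crossed belt: β = asin((r1+r2)/C) = asin(11/55) = 11.5370°
wrap1 = wrap2 = π + 2β = 203.0739°
tangent length = C·cosβ = 53.8888
L = (r1+r2)·wrap + 2·C·cosβ = 11·3.5443 + 2·53.8888 = 146.7649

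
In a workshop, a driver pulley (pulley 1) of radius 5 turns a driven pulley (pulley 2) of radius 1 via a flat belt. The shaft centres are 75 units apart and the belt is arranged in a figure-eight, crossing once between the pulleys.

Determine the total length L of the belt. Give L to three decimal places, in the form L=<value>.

crossed belt: β = asin((r1+r2)/C) = asin(6/75) = 4.5886°
wrap1 = wrap2 = π + 2β = 189.1771°
tangent length = C·cosβ = 74.7596
L = (r1+r2)·wrap + 2·C·cosβ = 6·3.3018 + 2·74.7596 = 169.3298

L=169.330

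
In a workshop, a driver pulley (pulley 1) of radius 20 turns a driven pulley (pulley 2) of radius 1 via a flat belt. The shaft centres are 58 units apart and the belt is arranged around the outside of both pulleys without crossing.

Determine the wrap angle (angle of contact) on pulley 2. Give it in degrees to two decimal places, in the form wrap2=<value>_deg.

wrap2=141.76_deg

open belt: β = asin((r2−r1)/C) = asin(-19/58) = -19.1223°
wrap1 = π − 2β = 218.2447°
wrap2 = π + 2β = 141.7553°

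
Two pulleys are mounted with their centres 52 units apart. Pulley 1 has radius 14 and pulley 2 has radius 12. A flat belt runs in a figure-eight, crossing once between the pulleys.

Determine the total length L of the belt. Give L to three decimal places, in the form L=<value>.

crossed belt: β = asin((r1+r2)/C) = asin(26/52) = 30.0000°
wrap1 = wrap2 = π + 2β = 240.0000°
tangent length = C·cosβ = 45.0333
L = (r1+r2)·wrap + 2·C·cosβ = 26·4.1888 + 2·45.0333 = 198.9752

L=198.975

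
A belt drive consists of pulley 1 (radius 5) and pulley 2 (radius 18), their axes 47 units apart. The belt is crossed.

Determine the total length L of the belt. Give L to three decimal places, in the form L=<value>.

crossed belt: β = asin((r1+r2)/C) = asin(23/47) = 29.2986°
wrap1 = wrap2 = π + 2β = 238.5973°
tangent length = C·cosβ = 40.9878
L = (r1+r2)·wrap + 2·C·cosβ = 23·4.1643 + 2·40.9878 = 177.7547

L=177.755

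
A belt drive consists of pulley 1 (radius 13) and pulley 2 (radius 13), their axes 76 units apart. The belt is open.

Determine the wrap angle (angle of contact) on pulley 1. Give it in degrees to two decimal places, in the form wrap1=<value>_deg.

open belt: β = asin((r2−r1)/C) = asin(0/76) = 0.0000°
wrap1 = π − 2β = 180.0000°
wrap2 = π + 2β = 180.0000°

wrap1=180.00_deg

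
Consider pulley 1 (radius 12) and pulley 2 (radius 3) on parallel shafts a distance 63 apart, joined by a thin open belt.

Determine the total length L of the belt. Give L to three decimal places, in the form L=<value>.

L=174.412

open belt: β = asin((r2−r1)/C) = asin(-9/63) = -8.2132°
wrap1 = π − 2β = 196.4264°
wrap2 = π + 2β = 163.5736°
tangent length = C·cosβ = 62.3538
L = r1·wrap1 + r2·wrap2 + 2·C·cosβ = 12·3.4283 + 3·2.8549 + 2·62.3538 = 174.4118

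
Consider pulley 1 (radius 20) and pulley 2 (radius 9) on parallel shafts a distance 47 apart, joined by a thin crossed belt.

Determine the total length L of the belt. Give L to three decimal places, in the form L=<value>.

crossed belt: β = asin((r1+r2)/C) = asin(29/47) = 38.0989°
wrap1 = wrap2 = π + 2β = 256.1979°
tangent length = C·cosβ = 36.9865
L = (r1+r2)·wrap + 2·C·cosβ = 29·4.4715 + 2·36.9865 = 203.6464

L=203.646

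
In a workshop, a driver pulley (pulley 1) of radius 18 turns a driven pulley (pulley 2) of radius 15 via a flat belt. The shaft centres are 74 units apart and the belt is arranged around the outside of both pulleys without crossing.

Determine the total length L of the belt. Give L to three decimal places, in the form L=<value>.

open belt: β = asin((r2−r1)/C) = asin(-3/74) = -2.3234°
wrap1 = π − 2β = 184.6469°
wrap2 = π + 2β = 175.3531°
tangent length = C·cosβ = 73.9392
L = r1·wrap1 + r2·wrap2 + 2·C·cosβ = 18·3.2227 + 15·3.0605 + 2·73.9392 = 251.7942

L=251.794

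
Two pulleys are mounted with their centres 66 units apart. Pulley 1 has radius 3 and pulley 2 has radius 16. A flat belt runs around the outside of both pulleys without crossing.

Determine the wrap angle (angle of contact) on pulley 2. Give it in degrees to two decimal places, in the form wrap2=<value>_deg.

open belt: β = asin((r2−r1)/C) = asin(13/66) = 11.3598°
wrap1 = π − 2β = 157.2804°
wrap2 = π + 2β = 202.7196°

wrap2=202.72_deg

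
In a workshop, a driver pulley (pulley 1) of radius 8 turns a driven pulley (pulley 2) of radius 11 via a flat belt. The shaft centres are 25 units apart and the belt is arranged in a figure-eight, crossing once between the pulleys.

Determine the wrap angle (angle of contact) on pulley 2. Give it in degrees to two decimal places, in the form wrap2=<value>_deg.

wrap2=278.93_deg

crossed belt: β = asin((r1+r2)/C) = asin(19/25) = 49.4642°
wrap1 = wrap2 = π + 2β = 278.9284°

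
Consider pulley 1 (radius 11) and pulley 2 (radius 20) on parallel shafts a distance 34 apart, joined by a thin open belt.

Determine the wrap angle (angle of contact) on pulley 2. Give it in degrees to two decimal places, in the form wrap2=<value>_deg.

wrap2=210.70_deg

open belt: β = asin((r2−r1)/C) = asin(9/34) = 15.3495°
wrap1 = π − 2β = 149.3010°
wrap2 = π + 2β = 210.6990°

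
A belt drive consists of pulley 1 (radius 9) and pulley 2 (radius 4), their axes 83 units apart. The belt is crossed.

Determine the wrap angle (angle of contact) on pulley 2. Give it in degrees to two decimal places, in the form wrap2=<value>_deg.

crossed belt: β = asin((r1+r2)/C) = asin(13/83) = 9.0111°
wrap1 = wrap2 = π + 2β = 198.0223°

wrap2=198.02_deg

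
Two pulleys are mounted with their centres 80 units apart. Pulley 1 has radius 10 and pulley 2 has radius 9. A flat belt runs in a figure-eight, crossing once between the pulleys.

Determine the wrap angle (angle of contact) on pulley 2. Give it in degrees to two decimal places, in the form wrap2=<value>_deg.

crossed belt: β = asin((r1+r2)/C) = asin(19/80) = 13.7390°
wrap1 = wrap2 = π + 2β = 207.4781°

wrap2=207.48_deg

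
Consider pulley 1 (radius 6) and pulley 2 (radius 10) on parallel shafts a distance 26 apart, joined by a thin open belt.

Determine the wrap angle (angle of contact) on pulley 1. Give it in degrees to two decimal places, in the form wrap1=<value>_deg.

open belt: β = asin((r2−r1)/C) = asin(4/26) = 8.8499°
wrap1 = π − 2β = 162.3002°
wrap2 = π + 2β = 197.6998°

wrap1=162.30_deg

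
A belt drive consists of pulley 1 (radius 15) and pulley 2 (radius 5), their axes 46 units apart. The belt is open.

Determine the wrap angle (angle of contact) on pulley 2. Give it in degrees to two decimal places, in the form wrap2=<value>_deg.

open belt: β = asin((r2−r1)/C) = asin(-10/46) = -12.5559°
wrap1 = π − 2β = 205.1117°
wrap2 = π + 2β = 154.8883°

wrap2=154.89_deg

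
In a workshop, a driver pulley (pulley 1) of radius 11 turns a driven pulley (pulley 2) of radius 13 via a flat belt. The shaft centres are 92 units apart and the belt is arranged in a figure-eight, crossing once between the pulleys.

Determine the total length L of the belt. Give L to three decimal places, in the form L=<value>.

crossed belt: β = asin((r1+r2)/C) = asin(24/92) = 15.1217°
wrap1 = wrap2 = π + 2β = 210.2433°
tangent length = C·cosβ = 88.8144
L = (r1+r2)·wrap + 2·C·cosβ = 24·3.6694 + 2·88.8144 = 265.6953

L=265.695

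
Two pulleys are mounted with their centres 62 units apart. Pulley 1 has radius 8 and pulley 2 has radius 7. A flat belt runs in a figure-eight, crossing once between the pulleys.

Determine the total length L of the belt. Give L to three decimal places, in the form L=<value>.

L=174.771

crossed belt: β = asin((r1+r2)/C) = asin(15/62) = 14.0008°
wrap1 = wrap2 = π + 2β = 208.0016°
tangent length = C·cosβ = 60.1581
L = (r1+r2)·wrap + 2·C·cosβ = 15·3.6303 + 2·60.1581 = 174.7709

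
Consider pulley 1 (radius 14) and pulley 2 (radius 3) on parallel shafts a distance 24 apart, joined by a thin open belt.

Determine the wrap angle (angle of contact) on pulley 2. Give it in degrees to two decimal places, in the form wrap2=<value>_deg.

wrap2=125.44_deg

open belt: β = asin((r2−r1)/C) = asin(-11/24) = -27.2796°
wrap1 = π − 2β = 234.5592°
wrap2 = π + 2β = 125.4408°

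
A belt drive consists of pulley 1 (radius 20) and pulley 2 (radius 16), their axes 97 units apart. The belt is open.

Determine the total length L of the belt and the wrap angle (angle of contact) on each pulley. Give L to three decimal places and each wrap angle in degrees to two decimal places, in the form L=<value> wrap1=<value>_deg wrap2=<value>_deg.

L=307.262 wrap1=184.73_deg wrap2=175.27_deg

open belt: β = asin((r2−r1)/C) = asin(-4/97) = -2.3634°
wrap1 = π − 2β = 184.7268°
wrap2 = π + 2β = 175.2732°
tangent length = C·cosβ = 96.9175
L = r1·wrap1 + r2·wrap2 + 2·C·cosβ = 20·3.2241 + 16·3.0591 + 2·96.9175 = 307.2623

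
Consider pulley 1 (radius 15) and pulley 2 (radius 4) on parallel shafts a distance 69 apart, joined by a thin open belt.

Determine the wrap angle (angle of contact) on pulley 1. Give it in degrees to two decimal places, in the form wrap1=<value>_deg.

wrap1=198.35_deg

open belt: β = asin((r2−r1)/C) = asin(-11/69) = -9.1732°
wrap1 = π − 2β = 198.3465°
wrap2 = π + 2β = 161.6535°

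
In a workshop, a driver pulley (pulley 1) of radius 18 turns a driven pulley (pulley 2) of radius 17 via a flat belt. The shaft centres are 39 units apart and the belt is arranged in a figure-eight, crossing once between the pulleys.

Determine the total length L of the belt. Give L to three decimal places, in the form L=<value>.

crossed belt: β = asin((r1+r2)/C) = asin(35/39) = 63.8230°
wrap1 = wrap2 = π + 2β = 307.6461°
tangent length = C·cosβ = 17.2047
L = (r1+r2)·wrap + 2·C·cosβ = 35·5.3694 + 2·17.2047 = 222.3396

L=222.340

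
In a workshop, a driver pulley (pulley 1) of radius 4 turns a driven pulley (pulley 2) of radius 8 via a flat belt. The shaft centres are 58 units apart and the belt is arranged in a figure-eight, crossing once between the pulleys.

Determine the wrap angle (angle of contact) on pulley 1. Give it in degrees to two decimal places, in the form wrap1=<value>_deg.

wrap1=203.88_deg

crossed belt: β = asin((r1+r2)/C) = asin(12/58) = 11.9405°
wrap1 = wrap2 = π + 2β = 203.8811°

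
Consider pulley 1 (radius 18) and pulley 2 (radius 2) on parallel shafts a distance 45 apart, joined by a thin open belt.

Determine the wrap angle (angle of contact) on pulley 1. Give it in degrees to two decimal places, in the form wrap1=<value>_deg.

open belt: β = asin((r2−r1)/C) = asin(-16/45) = -20.8275°
wrap1 = π − 2β = 221.6550°
wrap2 = π + 2β = 138.3450°

wrap1=221.65_deg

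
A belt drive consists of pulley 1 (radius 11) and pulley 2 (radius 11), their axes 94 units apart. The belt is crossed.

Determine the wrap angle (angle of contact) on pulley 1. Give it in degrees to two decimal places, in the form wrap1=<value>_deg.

wrap1=207.07_deg

crossed belt: β = asin((r1+r2)/C) = asin(22/94) = 13.5352°
wrap1 = wrap2 = π + 2β = 207.0704°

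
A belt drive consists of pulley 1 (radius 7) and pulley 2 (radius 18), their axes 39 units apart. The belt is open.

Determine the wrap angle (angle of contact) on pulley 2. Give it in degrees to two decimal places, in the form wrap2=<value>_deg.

open belt: β = asin((r2−r1)/C) = asin(11/39) = 16.3827°
wrap1 = π − 2β = 147.2347°
wrap2 = π + 2β = 212.7653°

wrap2=212.77_deg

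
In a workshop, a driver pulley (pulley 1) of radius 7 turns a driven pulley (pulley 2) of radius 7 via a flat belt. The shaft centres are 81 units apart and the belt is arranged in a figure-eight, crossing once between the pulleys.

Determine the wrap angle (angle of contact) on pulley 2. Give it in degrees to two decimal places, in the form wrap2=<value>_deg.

wrap2=199.91_deg

crossed belt: β = asin((r1+r2)/C) = asin(14/81) = 9.9530°
wrap1 = wrap2 = π + 2β = 199.9059°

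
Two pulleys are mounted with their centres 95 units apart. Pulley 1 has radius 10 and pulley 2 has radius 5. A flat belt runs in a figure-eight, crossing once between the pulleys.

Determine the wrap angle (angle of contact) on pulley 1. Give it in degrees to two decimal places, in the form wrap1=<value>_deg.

crossed belt: β = asin((r1+r2)/C) = asin(15/95) = 9.0847°
wrap1 = wrap2 = π + 2β = 198.1694°

wrap1=198.17_deg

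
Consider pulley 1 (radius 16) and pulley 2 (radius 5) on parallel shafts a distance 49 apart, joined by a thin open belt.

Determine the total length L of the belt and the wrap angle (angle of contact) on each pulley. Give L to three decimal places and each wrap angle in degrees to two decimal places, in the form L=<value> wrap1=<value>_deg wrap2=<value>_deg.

open belt: β = asin((r2−r1)/C) = asin(-11/49) = -12.9729°
wrap1 = π − 2β = 205.9458°
wrap2 = π + 2β = 154.0542°
tangent length = C·cosβ = 47.7493
L = r1·wrap1 + r2·wrap2 + 2·C·cosβ = 16·3.5944 + 5·2.6888 + 2·47.7493 = 166.4534

L=166.453 wrap1=205.95_deg wrap2=154.05_deg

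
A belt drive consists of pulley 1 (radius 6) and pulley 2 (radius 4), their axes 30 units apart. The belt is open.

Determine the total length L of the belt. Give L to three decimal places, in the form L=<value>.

open belt: β = asin((r2−r1)/C) = asin(-2/30) = -3.8226°
wrap1 = π − 2β = 187.6451°
wrap2 = π + 2β = 172.3549°
tangent length = C·cosβ = 29.9333
L = r1·wrap1 + r2·wrap2 + 2·C·cosβ = 6·3.2750 + 4·3.0082 + 2·29.9333 = 91.5493

L=91.549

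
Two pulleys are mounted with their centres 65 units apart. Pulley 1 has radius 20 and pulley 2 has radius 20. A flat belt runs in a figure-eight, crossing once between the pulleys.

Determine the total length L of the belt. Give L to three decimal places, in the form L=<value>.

L=281.163

crossed belt: β = asin((r1+r2)/C) = asin(40/65) = 37.9799°
wrap1 = wrap2 = π + 2β = 255.9597°
tangent length = C·cosβ = 51.2348
L = (r1+r2)·wrap + 2·C·cosβ = 40·4.4673 + 2·51.2348 = 281.1631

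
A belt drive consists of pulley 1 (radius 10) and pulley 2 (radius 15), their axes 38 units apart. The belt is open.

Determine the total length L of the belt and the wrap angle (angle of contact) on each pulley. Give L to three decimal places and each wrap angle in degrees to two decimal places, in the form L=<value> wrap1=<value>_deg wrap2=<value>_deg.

L=155.199 wrap1=164.88_deg wrap2=195.12_deg

open belt: β = asin((r2−r1)/C) = asin(5/38) = 7.5608°
wrap1 = π − 2β = 164.8783°
wrap2 = π + 2β = 195.1217°
tangent length = C·cosβ = 37.6696
L = r1·wrap1 + r2·wrap2 + 2·C·cosβ = 10·2.8777 + 15·3.4055 + 2·37.6696 = 155.1987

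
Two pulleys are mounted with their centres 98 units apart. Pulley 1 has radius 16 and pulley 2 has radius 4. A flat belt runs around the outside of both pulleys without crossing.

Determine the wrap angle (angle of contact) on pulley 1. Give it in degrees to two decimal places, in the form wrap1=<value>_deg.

wrap1=194.07_deg

open belt: β = asin((r2−r1)/C) = asin(-12/98) = -7.0335°
wrap1 = π − 2β = 194.0669°
wrap2 = π + 2β = 165.9331°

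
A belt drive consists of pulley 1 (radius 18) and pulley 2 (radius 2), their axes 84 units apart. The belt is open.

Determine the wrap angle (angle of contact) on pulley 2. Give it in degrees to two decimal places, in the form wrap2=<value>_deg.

open belt: β = asin((r2−r1)/C) = asin(-16/84) = -10.9806°
wrap1 = π − 2β = 201.9612°
wrap2 = π + 2β = 158.0388°

wrap2=158.04_deg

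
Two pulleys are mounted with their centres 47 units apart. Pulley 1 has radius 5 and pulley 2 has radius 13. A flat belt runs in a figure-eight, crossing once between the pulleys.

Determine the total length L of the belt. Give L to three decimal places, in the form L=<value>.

L=157.531

crossed belt: β = asin((r1+r2)/C) = asin(18/47) = 22.5183°
wrap1 = wrap2 = π + 2β = 225.0366°
tangent length = C·cosβ = 43.4166
L = (r1+r2)·wrap + 2·C·cosβ = 18·3.9276 + 2·43.4166 = 157.5305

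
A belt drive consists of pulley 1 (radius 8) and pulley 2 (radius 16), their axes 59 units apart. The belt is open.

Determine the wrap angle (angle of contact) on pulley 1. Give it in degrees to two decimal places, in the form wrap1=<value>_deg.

open belt: β = asin((r2−r1)/C) = asin(8/59) = 7.7929°
wrap1 = π − 2β = 164.4142°
wrap2 = π + 2β = 195.5858°

wrap1=164.41_deg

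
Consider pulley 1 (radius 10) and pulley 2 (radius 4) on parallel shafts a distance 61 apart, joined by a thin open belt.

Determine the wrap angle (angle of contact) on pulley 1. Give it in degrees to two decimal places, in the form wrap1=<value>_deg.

wrap1=191.29_deg

open belt: β = asin((r2−r1)/C) = asin(-6/61) = -5.6448°
wrap1 = π − 2β = 191.2896°
wrap2 = π + 2β = 168.7104°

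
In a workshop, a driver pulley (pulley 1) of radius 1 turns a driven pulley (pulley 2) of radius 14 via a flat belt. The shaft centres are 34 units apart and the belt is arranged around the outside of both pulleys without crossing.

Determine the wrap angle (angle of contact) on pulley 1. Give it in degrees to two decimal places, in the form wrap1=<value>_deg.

open belt: β = asin((r2−r1)/C) = asin(13/34) = 22.4795°
wrap1 = π − 2β = 135.0410°
wrap2 = π + 2β = 224.9590°

wrap1=135.04_deg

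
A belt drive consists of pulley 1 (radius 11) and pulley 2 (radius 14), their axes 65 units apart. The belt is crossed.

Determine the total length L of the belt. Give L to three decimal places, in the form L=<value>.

crossed belt: β = asin((r1+r2)/C) = asin(25/65) = 22.6199°
wrap1 = wrap2 = π + 2β = 225.2397°
tangent length = C·cosβ = 60.0000
L = (r1+r2)·wrap + 2·C·cosβ = 25·3.9312 + 2·60.0000 = 218.2794

L=218.279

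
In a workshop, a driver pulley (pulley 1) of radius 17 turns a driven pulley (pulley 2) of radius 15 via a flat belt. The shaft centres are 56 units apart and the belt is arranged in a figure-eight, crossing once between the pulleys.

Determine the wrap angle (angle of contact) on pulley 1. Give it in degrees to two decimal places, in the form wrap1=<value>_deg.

crossed belt: β = asin((r1+r2)/C) = asin(32/56) = 34.8499°
wrap1 = wrap2 = π + 2β = 249.6998°

wrap1=249.70_deg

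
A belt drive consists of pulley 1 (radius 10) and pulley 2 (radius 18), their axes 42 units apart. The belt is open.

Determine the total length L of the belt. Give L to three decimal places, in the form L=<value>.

open belt: β = asin((r2−r1)/C) = asin(8/42) = 10.9806°
wrap1 = π − 2β = 158.0388°
wrap2 = π + 2β = 201.9612°
tangent length = C·cosβ = 41.2311
L = r1·wrap1 + r2·wrap2 + 2·C·cosβ = 10·2.7583 + 18·3.5249 + 2·41.2311 = 173.4931

L=173.493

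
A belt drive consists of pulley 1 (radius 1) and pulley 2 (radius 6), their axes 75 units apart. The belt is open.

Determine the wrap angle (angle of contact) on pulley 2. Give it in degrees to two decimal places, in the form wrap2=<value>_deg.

wrap2=187.65_deg

open belt: β = asin((r2−r1)/C) = asin(5/75) = 3.8226°
wrap1 = π − 2β = 172.3549°
wrap2 = π + 2β = 187.6451°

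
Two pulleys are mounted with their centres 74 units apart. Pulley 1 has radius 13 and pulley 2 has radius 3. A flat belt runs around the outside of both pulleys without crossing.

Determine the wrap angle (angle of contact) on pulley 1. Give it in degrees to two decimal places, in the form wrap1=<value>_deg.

wrap1=195.53_deg

open belt: β = asin((r2−r1)/C) = asin(-10/74) = -7.7664°
wrap1 = π − 2β = 195.5329°
wrap2 = π + 2β = 164.4671°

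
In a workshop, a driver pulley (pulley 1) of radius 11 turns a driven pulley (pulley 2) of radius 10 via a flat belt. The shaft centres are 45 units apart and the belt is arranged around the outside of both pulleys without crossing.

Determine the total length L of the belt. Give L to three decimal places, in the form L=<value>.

open belt: β = asin((r2−r1)/C) = asin(-1/45) = -1.2733°
wrap1 = π − 2β = 182.5467°
wrap2 = π + 2β = 177.4533°
tangent length = C·cosβ = 44.9889
L = r1·wrap1 + r2·wrap2 + 2·C·cosβ = 11·3.1860 + 10·3.0971 + 2·44.9889 = 155.9957

L=155.996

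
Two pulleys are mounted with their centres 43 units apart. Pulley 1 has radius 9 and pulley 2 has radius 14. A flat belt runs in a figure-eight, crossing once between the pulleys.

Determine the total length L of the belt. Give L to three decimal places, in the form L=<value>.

L=170.881

crossed belt: β = asin((r1+r2)/C) = asin(23/43) = 32.3360°
wrap1 = wrap2 = π + 2β = 244.6721°
tangent length = C·cosβ = 36.3318
L = (r1+r2)·wrap + 2·C·cosβ = 23·4.2703 + 2·36.3318 = 170.8813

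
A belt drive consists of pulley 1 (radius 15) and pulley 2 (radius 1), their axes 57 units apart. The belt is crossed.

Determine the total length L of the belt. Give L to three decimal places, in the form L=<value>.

crossed belt: β = asin((r1+r2)/C) = asin(16/57) = 16.3021°
wrap1 = wrap2 = π + 2β = 212.6042°
tangent length = C·cosβ = 54.7083
L = (r1+r2)·wrap + 2·C·cosβ = 16·3.7106 + 2·54.7083 = 168.7869

L=168.787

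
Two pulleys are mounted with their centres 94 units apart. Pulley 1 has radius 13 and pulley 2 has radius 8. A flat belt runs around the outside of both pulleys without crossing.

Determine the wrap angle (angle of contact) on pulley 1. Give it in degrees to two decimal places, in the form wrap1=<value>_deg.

open belt: β = asin((r2−r1)/C) = asin(-5/94) = -3.0491°
wrap1 = π − 2β = 186.0982°
wrap2 = π + 2β = 173.9018°

wrap1=186.10_deg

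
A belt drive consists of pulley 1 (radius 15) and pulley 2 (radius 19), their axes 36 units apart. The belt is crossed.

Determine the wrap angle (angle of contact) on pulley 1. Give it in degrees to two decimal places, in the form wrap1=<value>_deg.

crossed belt: β = asin((r1+r2)/C) = asin(34/36) = 70.8119°
wrap1 = wrap2 = π + 2β = 321.6237°

wrap1=321.62_deg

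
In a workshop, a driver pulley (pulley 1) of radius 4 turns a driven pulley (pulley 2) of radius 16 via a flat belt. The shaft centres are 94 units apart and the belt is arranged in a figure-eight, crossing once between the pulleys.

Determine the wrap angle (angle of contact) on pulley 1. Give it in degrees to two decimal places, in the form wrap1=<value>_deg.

crossed belt: β = asin((r1+r2)/C) = asin(20/94) = 12.2845°
wrap1 = wrap2 = π + 2β = 204.5690°

wrap1=204.57_deg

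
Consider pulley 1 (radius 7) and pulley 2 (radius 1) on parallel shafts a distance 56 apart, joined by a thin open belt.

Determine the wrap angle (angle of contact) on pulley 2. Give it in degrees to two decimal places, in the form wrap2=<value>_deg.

open belt: β = asin((r2−r1)/C) = asin(-6/56) = -6.1506°
wrap1 = π − 2β = 192.3013°
wrap2 = π + 2β = 167.6987°

wrap2=167.70_deg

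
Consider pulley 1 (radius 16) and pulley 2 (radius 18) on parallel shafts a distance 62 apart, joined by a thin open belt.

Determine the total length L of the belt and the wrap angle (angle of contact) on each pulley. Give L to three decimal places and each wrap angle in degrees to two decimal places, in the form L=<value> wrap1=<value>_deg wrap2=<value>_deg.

L=230.879 wrap1=176.30_deg wrap2=183.70_deg

open belt: β = asin((r2−r1)/C) = asin(2/62) = 1.8486°
wrap1 = π − 2β = 176.3029°
wrap2 = π + 2β = 183.6971°
tangent length = C·cosβ = 61.9677
L = r1·wrap1 + r2·wrap2 + 2·C·cosβ = 16·3.0771 + 18·3.2061 + 2·61.9677 = 230.8787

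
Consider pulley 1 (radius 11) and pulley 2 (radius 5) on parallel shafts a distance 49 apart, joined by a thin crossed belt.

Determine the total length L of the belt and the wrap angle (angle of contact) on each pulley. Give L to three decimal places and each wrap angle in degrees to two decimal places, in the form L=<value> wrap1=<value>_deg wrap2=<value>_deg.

L=153.538 wrap1=218.12_deg wrap2=218.12_deg

crossed belt: β = asin((r1+r2)/C) = asin(16/49) = 19.0583°
wrap1 = wrap2 = π + 2β = 218.1167°
tangent length = C·cosβ = 46.3141
L = (r1+r2)·wrap + 2·C·cosβ = 16·3.8069 + 2·46.3141 = 153.5380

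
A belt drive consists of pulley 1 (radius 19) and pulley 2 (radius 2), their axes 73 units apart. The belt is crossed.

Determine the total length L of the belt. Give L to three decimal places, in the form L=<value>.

L=218.057

crossed belt: β = asin((r1+r2)/C) = asin(21/73) = 16.7186°
wrap1 = wrap2 = π + 2β = 213.4372°
tangent length = C·cosβ = 69.9142
L = (r1+r2)·wrap + 2·C·cosβ = 21·3.7252 + 2·69.9142 = 218.0573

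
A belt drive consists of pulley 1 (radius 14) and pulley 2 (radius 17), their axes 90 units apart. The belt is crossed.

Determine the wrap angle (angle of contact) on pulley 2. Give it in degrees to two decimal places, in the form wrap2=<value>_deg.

crossed belt: β = asin((r1+r2)/C) = asin(31/90) = 20.1479°
wrap1 = wrap2 = π + 2β = 220.2958°

wrap2=220.30_deg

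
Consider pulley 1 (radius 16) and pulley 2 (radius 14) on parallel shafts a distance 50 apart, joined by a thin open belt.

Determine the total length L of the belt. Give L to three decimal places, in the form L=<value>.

L=194.328

open belt: β = asin((r2−r1)/C) = asin(-2/50) = -2.2924°
wrap1 = π − 2β = 184.5849°
wrap2 = π + 2β = 175.4151°
tangent length = C·cosβ = 49.9600
L = r1·wrap1 + r2·wrap2 + 2·C·cosβ = 16·3.2216 + 14·3.0616 + 2·49.9600 = 194.3278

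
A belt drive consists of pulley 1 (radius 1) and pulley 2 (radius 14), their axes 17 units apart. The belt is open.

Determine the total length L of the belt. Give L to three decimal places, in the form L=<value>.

open belt: β = asin((r2−r1)/C) = asin(13/17) = 49.8808°
wrap1 = π − 2β = 80.2383°
wrap2 = π + 2β = 279.7617°
tangent length = C·cosβ = 10.9545
L = r1·wrap1 + r2·wrap2 + 2·C·cosβ = 1·1.4004 + 14·4.8828 + 2·10.9545 = 91.6680

L=91.668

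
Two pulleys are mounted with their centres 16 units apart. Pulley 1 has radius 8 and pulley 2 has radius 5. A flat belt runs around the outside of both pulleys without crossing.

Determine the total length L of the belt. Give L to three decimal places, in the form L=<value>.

L=73.405

open belt: β = asin((r2−r1)/C) = asin(-3/16) = -10.8069°
wrap1 = π − 2β = 201.6138°
wrap2 = π + 2β = 158.3862°
tangent length = C·cosβ = 15.7162
L = r1·wrap1 + r2·wrap2 + 2·C·cosβ = 8·3.5188 + 5·2.7644 + 2·15.7162 = 73.4049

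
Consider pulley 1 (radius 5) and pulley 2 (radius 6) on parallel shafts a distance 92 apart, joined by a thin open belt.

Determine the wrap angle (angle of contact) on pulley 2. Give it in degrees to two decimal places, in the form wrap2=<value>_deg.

wrap2=181.25_deg

open belt: β = asin((r2−r1)/C) = asin(1/92) = 0.6228°
wrap1 = π − 2β = 178.7544°
wrap2 = π + 2β = 181.2456°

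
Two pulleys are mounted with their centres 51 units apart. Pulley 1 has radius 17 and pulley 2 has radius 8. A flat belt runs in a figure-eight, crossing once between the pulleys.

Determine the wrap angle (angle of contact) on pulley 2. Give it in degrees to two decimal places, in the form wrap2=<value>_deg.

crossed belt: β = asin((r1+r2)/C) = asin(25/51) = 29.3535°
wrap1 = wrap2 = π + 2β = 238.7069°

wrap2=238.71_deg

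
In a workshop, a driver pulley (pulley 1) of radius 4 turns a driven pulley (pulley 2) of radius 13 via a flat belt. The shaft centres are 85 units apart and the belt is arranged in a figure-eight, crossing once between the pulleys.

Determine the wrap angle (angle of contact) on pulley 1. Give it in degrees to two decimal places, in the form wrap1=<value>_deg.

wrap1=203.07_deg

crossed belt: β = asin((r1+r2)/C) = asin(17/85) = 11.5370°
wrap1 = wrap2 = π + 2β = 203.0739°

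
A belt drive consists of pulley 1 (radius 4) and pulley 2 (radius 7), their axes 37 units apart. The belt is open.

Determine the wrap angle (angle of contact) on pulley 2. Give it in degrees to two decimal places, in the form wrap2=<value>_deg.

wrap2=189.30_deg

open belt: β = asin((r2−r1)/C) = asin(3/37) = 4.6507°
wrap1 = π − 2β = 170.6986°
wrap2 = π + 2β = 189.3014°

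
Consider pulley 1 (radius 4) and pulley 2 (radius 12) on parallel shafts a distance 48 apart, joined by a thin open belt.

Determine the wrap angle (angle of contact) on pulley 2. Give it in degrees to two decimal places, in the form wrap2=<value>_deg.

wrap2=199.19_deg

open belt: β = asin((r2−r1)/C) = asin(8/48) = 9.5941°
wrap1 = π − 2β = 160.8119°
wrap2 = π + 2β = 199.1881°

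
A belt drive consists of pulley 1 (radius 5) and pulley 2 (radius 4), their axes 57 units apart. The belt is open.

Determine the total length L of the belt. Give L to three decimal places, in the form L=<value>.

open belt: β = asin((r2−r1)/C) = asin(-1/57) = -1.0052°
wrap1 = π − 2β = 182.0105°
wrap2 = π + 2β = 177.9895°
tangent length = C·cosβ = 56.9912
L = r1·wrap1 + r2·wrap2 + 2·C·cosβ = 5·3.1767 + 4·3.1065 + 2·56.9912 = 142.2919

L=142.292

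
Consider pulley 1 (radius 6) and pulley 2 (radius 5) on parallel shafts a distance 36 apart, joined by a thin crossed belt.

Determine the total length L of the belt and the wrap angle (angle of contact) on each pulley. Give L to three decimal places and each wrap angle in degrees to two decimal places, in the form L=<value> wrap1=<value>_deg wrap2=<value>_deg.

crossed belt: β = asin((r1+r2)/C) = asin(11/36) = 17.7916°
wrap1 = wrap2 = π + 2β = 215.5832°
tangent length = C·cosβ = 34.2783
L = (r1+r2)·wrap + 2·C·cosβ = 11·3.7626 + 2·34.2783 = 109.9455

L=109.946 wrap1=215.58_deg wrap2=215.58_deg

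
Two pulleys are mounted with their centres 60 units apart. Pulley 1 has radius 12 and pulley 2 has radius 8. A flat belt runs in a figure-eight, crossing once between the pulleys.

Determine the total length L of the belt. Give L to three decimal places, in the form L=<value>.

crossed belt: β = asin((r1+r2)/C) = asin(20/60) = 19.4712°
wrap1 = wrap2 = π + 2β = 218.9424°
tangent length = C·cosβ = 56.5685
L = (r1+r2)·wrap + 2·C·cosβ = 20·3.8213 + 2·56.5685 = 189.5624

L=189.562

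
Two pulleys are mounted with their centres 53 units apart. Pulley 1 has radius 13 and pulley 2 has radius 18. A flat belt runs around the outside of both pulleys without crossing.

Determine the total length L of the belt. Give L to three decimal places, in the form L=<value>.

L=203.861

open belt: β = asin((r2−r1)/C) = asin(5/53) = 5.4133°
wrap1 = π − 2β = 169.1734°
wrap2 = π + 2β = 190.8266°
tangent length = C·cosβ = 52.7636
L = r1·wrap1 + r2·wrap2 + 2·C·cosβ = 13·2.9526 + 18·3.3306 + 2·52.7636 = 203.8614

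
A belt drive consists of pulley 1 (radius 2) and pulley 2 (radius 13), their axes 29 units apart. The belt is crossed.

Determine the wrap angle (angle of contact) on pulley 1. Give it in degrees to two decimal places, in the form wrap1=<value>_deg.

crossed belt: β = asin((r1+r2)/C) = asin(15/29) = 31.1474°
wrap1 = wrap2 = π + 2β = 242.2948°

wrap1=242.29_deg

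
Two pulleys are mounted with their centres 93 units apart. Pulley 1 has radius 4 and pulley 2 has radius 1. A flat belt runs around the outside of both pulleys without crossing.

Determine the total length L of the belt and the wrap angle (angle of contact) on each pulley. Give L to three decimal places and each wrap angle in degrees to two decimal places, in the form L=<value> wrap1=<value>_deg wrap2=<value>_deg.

open belt: β = asin((r2−r1)/C) = asin(-3/93) = -1.8486°
wrap1 = π − 2β = 183.6971°
wrap2 = π + 2β = 176.3029°
tangent length = C·cosβ = 92.9516
L = r1·wrap1 + r2·wrap2 + 2·C·cosβ = 4·3.2061 + 1·3.0771 + 2·92.9516 = 201.8047

L=201.805 wrap1=183.70_deg wrap2=176.30_deg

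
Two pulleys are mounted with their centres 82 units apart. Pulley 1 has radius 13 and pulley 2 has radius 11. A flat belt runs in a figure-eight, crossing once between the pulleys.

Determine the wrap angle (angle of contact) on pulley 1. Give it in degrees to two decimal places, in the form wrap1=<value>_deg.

wrap1=214.04_deg

crossed belt: β = asin((r1+r2)/C) = asin(24/82) = 17.0186°
wrap1 = wrap2 = π + 2β = 214.0373°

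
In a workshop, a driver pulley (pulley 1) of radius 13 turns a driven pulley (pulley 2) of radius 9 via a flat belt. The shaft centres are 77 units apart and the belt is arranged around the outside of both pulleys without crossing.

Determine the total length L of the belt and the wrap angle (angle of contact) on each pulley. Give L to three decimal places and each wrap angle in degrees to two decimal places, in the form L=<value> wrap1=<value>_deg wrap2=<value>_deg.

L=223.323 wrap1=185.96_deg wrap2=174.04_deg

open belt: β = asin((r2−r1)/C) = asin(-4/77) = -2.9777°
wrap1 = π − 2β = 185.9555°
wrap2 = π + 2β = 174.0445°
tangent length = C·cosβ = 76.8960
L = r1·wrap1 + r2·wrap2 + 2·C·cosβ = 13·3.2455 + 9·3.0376 + 2·76.8960 = 223.3229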